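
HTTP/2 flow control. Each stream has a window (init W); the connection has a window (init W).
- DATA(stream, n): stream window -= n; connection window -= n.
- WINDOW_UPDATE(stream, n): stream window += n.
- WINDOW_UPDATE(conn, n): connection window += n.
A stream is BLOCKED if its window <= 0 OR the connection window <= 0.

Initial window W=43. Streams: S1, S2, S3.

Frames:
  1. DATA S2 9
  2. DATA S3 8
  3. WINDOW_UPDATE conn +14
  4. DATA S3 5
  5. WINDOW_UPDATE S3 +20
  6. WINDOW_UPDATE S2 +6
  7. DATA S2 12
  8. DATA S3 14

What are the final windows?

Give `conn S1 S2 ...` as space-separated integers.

Op 1: conn=34 S1=43 S2=34 S3=43 blocked=[]
Op 2: conn=26 S1=43 S2=34 S3=35 blocked=[]
Op 3: conn=40 S1=43 S2=34 S3=35 blocked=[]
Op 4: conn=35 S1=43 S2=34 S3=30 blocked=[]
Op 5: conn=35 S1=43 S2=34 S3=50 blocked=[]
Op 6: conn=35 S1=43 S2=40 S3=50 blocked=[]
Op 7: conn=23 S1=43 S2=28 S3=50 blocked=[]
Op 8: conn=9 S1=43 S2=28 S3=36 blocked=[]

Answer: 9 43 28 36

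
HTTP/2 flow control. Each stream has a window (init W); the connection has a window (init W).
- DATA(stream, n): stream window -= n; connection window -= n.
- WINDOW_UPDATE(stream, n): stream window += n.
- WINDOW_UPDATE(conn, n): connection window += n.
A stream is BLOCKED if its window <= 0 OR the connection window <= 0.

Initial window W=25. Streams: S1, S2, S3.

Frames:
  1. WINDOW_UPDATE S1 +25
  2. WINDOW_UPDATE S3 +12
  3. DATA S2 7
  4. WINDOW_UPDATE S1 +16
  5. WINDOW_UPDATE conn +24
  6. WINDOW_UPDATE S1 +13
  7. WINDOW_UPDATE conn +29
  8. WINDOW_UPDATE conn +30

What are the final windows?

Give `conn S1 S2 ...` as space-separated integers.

Op 1: conn=25 S1=50 S2=25 S3=25 blocked=[]
Op 2: conn=25 S1=50 S2=25 S3=37 blocked=[]
Op 3: conn=18 S1=50 S2=18 S3=37 blocked=[]
Op 4: conn=18 S1=66 S2=18 S3=37 blocked=[]
Op 5: conn=42 S1=66 S2=18 S3=37 blocked=[]
Op 6: conn=42 S1=79 S2=18 S3=37 blocked=[]
Op 7: conn=71 S1=79 S2=18 S3=37 blocked=[]
Op 8: conn=101 S1=79 S2=18 S3=37 blocked=[]

Answer: 101 79 18 37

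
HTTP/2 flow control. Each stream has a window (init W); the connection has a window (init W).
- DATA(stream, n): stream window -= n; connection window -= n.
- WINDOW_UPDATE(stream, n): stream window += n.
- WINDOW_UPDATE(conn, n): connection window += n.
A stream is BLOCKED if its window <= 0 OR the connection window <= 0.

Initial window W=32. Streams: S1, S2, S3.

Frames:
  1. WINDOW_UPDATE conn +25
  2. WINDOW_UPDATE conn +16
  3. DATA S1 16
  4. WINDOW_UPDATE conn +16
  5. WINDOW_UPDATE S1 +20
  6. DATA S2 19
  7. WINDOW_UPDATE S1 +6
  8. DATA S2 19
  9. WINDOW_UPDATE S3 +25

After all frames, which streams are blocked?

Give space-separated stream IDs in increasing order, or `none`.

Op 1: conn=57 S1=32 S2=32 S3=32 blocked=[]
Op 2: conn=73 S1=32 S2=32 S3=32 blocked=[]
Op 3: conn=57 S1=16 S2=32 S3=32 blocked=[]
Op 4: conn=73 S1=16 S2=32 S3=32 blocked=[]
Op 5: conn=73 S1=36 S2=32 S3=32 blocked=[]
Op 6: conn=54 S1=36 S2=13 S3=32 blocked=[]
Op 7: conn=54 S1=42 S2=13 S3=32 blocked=[]
Op 8: conn=35 S1=42 S2=-6 S3=32 blocked=[2]
Op 9: conn=35 S1=42 S2=-6 S3=57 blocked=[2]

Answer: S2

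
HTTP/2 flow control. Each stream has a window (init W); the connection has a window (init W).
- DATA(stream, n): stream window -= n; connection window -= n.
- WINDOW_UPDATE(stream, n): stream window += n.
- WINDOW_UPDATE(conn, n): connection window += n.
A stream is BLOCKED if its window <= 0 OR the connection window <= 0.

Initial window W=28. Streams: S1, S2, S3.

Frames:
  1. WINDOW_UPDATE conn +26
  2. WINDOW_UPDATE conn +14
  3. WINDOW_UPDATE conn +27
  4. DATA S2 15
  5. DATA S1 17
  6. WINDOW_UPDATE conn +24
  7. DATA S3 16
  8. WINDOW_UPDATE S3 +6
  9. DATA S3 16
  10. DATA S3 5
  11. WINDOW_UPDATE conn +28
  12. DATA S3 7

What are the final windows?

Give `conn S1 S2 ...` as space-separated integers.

Op 1: conn=54 S1=28 S2=28 S3=28 blocked=[]
Op 2: conn=68 S1=28 S2=28 S3=28 blocked=[]
Op 3: conn=95 S1=28 S2=28 S3=28 blocked=[]
Op 4: conn=80 S1=28 S2=13 S3=28 blocked=[]
Op 5: conn=63 S1=11 S2=13 S3=28 blocked=[]
Op 6: conn=87 S1=11 S2=13 S3=28 blocked=[]
Op 7: conn=71 S1=11 S2=13 S3=12 blocked=[]
Op 8: conn=71 S1=11 S2=13 S3=18 blocked=[]
Op 9: conn=55 S1=11 S2=13 S3=2 blocked=[]
Op 10: conn=50 S1=11 S2=13 S3=-3 blocked=[3]
Op 11: conn=78 S1=11 S2=13 S3=-3 blocked=[3]
Op 12: conn=71 S1=11 S2=13 S3=-10 blocked=[3]

Answer: 71 11 13 -10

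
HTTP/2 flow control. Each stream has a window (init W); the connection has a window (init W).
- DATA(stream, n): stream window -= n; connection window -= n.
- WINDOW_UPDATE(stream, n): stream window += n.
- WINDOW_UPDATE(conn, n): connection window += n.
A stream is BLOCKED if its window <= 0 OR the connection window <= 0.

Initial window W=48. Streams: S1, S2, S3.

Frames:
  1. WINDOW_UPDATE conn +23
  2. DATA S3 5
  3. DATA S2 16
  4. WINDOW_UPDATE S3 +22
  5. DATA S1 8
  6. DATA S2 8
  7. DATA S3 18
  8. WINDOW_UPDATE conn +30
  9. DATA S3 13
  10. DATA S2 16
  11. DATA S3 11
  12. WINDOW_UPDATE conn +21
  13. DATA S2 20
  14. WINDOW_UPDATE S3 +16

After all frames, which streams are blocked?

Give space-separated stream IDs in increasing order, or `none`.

Answer: S2

Derivation:
Op 1: conn=71 S1=48 S2=48 S3=48 blocked=[]
Op 2: conn=66 S1=48 S2=48 S3=43 blocked=[]
Op 3: conn=50 S1=48 S2=32 S3=43 blocked=[]
Op 4: conn=50 S1=48 S2=32 S3=65 blocked=[]
Op 5: conn=42 S1=40 S2=32 S3=65 blocked=[]
Op 6: conn=34 S1=40 S2=24 S3=65 blocked=[]
Op 7: conn=16 S1=40 S2=24 S3=47 blocked=[]
Op 8: conn=46 S1=40 S2=24 S3=47 blocked=[]
Op 9: conn=33 S1=40 S2=24 S3=34 blocked=[]
Op 10: conn=17 S1=40 S2=8 S3=34 blocked=[]
Op 11: conn=6 S1=40 S2=8 S3=23 blocked=[]
Op 12: conn=27 S1=40 S2=8 S3=23 blocked=[]
Op 13: conn=7 S1=40 S2=-12 S3=23 blocked=[2]
Op 14: conn=7 S1=40 S2=-12 S3=39 blocked=[2]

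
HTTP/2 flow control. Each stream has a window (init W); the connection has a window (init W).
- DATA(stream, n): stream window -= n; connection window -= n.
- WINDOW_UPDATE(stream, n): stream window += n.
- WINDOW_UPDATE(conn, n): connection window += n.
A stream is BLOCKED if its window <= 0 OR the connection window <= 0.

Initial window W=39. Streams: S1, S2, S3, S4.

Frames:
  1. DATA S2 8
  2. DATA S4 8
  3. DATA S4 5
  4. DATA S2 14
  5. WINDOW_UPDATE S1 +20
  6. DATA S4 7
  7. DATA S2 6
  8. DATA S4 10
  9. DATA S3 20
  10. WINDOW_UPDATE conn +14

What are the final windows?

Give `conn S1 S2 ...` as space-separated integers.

Op 1: conn=31 S1=39 S2=31 S3=39 S4=39 blocked=[]
Op 2: conn=23 S1=39 S2=31 S3=39 S4=31 blocked=[]
Op 3: conn=18 S1=39 S2=31 S3=39 S4=26 blocked=[]
Op 4: conn=4 S1=39 S2=17 S3=39 S4=26 blocked=[]
Op 5: conn=4 S1=59 S2=17 S3=39 S4=26 blocked=[]
Op 6: conn=-3 S1=59 S2=17 S3=39 S4=19 blocked=[1, 2, 3, 4]
Op 7: conn=-9 S1=59 S2=11 S3=39 S4=19 blocked=[1, 2, 3, 4]
Op 8: conn=-19 S1=59 S2=11 S3=39 S4=9 blocked=[1, 2, 3, 4]
Op 9: conn=-39 S1=59 S2=11 S3=19 S4=9 blocked=[1, 2, 3, 4]
Op 10: conn=-25 S1=59 S2=11 S3=19 S4=9 blocked=[1, 2, 3, 4]

Answer: -25 59 11 19 9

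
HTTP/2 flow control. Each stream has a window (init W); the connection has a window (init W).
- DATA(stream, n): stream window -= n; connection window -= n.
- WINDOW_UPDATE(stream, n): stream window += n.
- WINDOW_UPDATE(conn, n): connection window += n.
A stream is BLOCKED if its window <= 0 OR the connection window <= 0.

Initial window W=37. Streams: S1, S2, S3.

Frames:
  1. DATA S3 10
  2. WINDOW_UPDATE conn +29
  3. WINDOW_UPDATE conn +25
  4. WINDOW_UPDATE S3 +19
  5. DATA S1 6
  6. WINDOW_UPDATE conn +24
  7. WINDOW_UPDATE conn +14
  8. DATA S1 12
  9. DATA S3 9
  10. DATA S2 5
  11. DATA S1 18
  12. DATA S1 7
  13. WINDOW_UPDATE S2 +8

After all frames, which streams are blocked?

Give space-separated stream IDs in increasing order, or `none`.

Op 1: conn=27 S1=37 S2=37 S3=27 blocked=[]
Op 2: conn=56 S1=37 S2=37 S3=27 blocked=[]
Op 3: conn=81 S1=37 S2=37 S3=27 blocked=[]
Op 4: conn=81 S1=37 S2=37 S3=46 blocked=[]
Op 5: conn=75 S1=31 S2=37 S3=46 blocked=[]
Op 6: conn=99 S1=31 S2=37 S3=46 blocked=[]
Op 7: conn=113 S1=31 S2=37 S3=46 blocked=[]
Op 8: conn=101 S1=19 S2=37 S3=46 blocked=[]
Op 9: conn=92 S1=19 S2=37 S3=37 blocked=[]
Op 10: conn=87 S1=19 S2=32 S3=37 blocked=[]
Op 11: conn=69 S1=1 S2=32 S3=37 blocked=[]
Op 12: conn=62 S1=-6 S2=32 S3=37 blocked=[1]
Op 13: conn=62 S1=-6 S2=40 S3=37 blocked=[1]

Answer: S1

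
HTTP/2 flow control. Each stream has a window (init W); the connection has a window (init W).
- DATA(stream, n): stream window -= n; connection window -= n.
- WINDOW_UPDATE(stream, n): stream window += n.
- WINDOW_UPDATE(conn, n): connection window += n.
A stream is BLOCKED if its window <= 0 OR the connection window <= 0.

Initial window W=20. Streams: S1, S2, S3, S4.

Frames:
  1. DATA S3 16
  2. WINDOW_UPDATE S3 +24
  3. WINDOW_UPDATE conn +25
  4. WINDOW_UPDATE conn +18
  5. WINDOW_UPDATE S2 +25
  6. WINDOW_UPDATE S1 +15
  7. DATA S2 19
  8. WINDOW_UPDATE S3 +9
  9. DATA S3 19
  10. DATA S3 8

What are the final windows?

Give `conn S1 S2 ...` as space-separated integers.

Answer: 1 35 26 10 20

Derivation:
Op 1: conn=4 S1=20 S2=20 S3=4 S4=20 blocked=[]
Op 2: conn=4 S1=20 S2=20 S3=28 S4=20 blocked=[]
Op 3: conn=29 S1=20 S2=20 S3=28 S4=20 blocked=[]
Op 4: conn=47 S1=20 S2=20 S3=28 S4=20 blocked=[]
Op 5: conn=47 S1=20 S2=45 S3=28 S4=20 blocked=[]
Op 6: conn=47 S1=35 S2=45 S3=28 S4=20 blocked=[]
Op 7: conn=28 S1=35 S2=26 S3=28 S4=20 blocked=[]
Op 8: conn=28 S1=35 S2=26 S3=37 S4=20 blocked=[]
Op 9: conn=9 S1=35 S2=26 S3=18 S4=20 blocked=[]
Op 10: conn=1 S1=35 S2=26 S3=10 S4=20 blocked=[]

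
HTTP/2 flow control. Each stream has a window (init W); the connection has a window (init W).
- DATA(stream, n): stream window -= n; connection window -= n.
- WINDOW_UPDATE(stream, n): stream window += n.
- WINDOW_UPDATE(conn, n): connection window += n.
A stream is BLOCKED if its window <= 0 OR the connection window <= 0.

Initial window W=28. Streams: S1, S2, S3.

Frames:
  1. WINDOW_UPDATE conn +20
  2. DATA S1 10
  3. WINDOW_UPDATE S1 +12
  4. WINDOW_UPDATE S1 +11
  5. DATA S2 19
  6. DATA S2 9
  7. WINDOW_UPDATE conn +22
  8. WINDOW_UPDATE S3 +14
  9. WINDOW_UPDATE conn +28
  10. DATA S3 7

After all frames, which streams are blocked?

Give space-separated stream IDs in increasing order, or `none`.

Op 1: conn=48 S1=28 S2=28 S3=28 blocked=[]
Op 2: conn=38 S1=18 S2=28 S3=28 blocked=[]
Op 3: conn=38 S1=30 S2=28 S3=28 blocked=[]
Op 4: conn=38 S1=41 S2=28 S3=28 blocked=[]
Op 5: conn=19 S1=41 S2=9 S3=28 blocked=[]
Op 6: conn=10 S1=41 S2=0 S3=28 blocked=[2]
Op 7: conn=32 S1=41 S2=0 S3=28 blocked=[2]
Op 8: conn=32 S1=41 S2=0 S3=42 blocked=[2]
Op 9: conn=60 S1=41 S2=0 S3=42 blocked=[2]
Op 10: conn=53 S1=41 S2=0 S3=35 blocked=[2]

Answer: S2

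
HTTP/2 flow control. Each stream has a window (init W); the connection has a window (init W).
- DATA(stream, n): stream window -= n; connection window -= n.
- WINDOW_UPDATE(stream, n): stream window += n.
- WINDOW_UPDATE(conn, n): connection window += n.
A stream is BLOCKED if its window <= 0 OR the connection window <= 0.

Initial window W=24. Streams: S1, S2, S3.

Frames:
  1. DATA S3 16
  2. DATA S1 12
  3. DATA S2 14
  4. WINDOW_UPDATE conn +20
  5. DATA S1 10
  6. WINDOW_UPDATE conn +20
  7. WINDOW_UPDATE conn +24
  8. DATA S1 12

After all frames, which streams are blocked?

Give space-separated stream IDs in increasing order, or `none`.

Op 1: conn=8 S1=24 S2=24 S3=8 blocked=[]
Op 2: conn=-4 S1=12 S2=24 S3=8 blocked=[1, 2, 3]
Op 3: conn=-18 S1=12 S2=10 S3=8 blocked=[1, 2, 3]
Op 4: conn=2 S1=12 S2=10 S3=8 blocked=[]
Op 5: conn=-8 S1=2 S2=10 S3=8 blocked=[1, 2, 3]
Op 6: conn=12 S1=2 S2=10 S3=8 blocked=[]
Op 7: conn=36 S1=2 S2=10 S3=8 blocked=[]
Op 8: conn=24 S1=-10 S2=10 S3=8 blocked=[1]

Answer: S1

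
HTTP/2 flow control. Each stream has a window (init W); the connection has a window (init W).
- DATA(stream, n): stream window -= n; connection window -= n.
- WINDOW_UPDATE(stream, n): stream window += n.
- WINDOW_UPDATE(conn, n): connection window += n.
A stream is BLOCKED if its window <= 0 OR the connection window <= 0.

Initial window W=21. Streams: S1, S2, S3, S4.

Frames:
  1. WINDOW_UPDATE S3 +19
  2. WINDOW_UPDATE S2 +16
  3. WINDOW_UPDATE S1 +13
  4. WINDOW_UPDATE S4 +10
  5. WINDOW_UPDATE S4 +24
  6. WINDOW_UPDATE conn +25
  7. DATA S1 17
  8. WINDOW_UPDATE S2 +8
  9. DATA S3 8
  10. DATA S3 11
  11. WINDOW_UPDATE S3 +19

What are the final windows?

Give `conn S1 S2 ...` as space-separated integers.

Op 1: conn=21 S1=21 S2=21 S3=40 S4=21 blocked=[]
Op 2: conn=21 S1=21 S2=37 S3=40 S4=21 blocked=[]
Op 3: conn=21 S1=34 S2=37 S3=40 S4=21 blocked=[]
Op 4: conn=21 S1=34 S2=37 S3=40 S4=31 blocked=[]
Op 5: conn=21 S1=34 S2=37 S3=40 S4=55 blocked=[]
Op 6: conn=46 S1=34 S2=37 S3=40 S4=55 blocked=[]
Op 7: conn=29 S1=17 S2=37 S3=40 S4=55 blocked=[]
Op 8: conn=29 S1=17 S2=45 S3=40 S4=55 blocked=[]
Op 9: conn=21 S1=17 S2=45 S3=32 S4=55 blocked=[]
Op 10: conn=10 S1=17 S2=45 S3=21 S4=55 blocked=[]
Op 11: conn=10 S1=17 S2=45 S3=40 S4=55 blocked=[]

Answer: 10 17 45 40 55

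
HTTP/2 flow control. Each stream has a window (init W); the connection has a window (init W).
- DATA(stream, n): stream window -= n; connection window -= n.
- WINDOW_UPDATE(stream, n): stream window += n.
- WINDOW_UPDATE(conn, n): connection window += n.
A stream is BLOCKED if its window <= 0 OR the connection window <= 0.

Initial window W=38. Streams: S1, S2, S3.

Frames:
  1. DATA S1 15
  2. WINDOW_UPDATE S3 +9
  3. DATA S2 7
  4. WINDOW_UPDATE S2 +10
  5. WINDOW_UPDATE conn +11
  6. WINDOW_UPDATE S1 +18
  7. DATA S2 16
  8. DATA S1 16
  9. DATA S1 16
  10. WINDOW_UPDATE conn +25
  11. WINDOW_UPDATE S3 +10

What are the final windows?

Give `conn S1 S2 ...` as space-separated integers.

Answer: 4 9 25 57

Derivation:
Op 1: conn=23 S1=23 S2=38 S3=38 blocked=[]
Op 2: conn=23 S1=23 S2=38 S3=47 blocked=[]
Op 3: conn=16 S1=23 S2=31 S3=47 blocked=[]
Op 4: conn=16 S1=23 S2=41 S3=47 blocked=[]
Op 5: conn=27 S1=23 S2=41 S3=47 blocked=[]
Op 6: conn=27 S1=41 S2=41 S3=47 blocked=[]
Op 7: conn=11 S1=41 S2=25 S3=47 blocked=[]
Op 8: conn=-5 S1=25 S2=25 S3=47 blocked=[1, 2, 3]
Op 9: conn=-21 S1=9 S2=25 S3=47 blocked=[1, 2, 3]
Op 10: conn=4 S1=9 S2=25 S3=47 blocked=[]
Op 11: conn=4 S1=9 S2=25 S3=57 blocked=[]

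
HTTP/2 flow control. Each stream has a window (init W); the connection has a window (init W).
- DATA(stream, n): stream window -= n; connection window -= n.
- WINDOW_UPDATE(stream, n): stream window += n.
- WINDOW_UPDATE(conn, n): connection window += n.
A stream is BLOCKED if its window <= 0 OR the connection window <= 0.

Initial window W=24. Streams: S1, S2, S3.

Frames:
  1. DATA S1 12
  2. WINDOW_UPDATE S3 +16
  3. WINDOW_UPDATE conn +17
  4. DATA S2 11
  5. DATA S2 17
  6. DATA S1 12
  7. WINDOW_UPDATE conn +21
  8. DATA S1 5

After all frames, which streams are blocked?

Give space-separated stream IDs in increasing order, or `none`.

Answer: S1 S2

Derivation:
Op 1: conn=12 S1=12 S2=24 S3=24 blocked=[]
Op 2: conn=12 S1=12 S2=24 S3=40 blocked=[]
Op 3: conn=29 S1=12 S2=24 S3=40 blocked=[]
Op 4: conn=18 S1=12 S2=13 S3=40 blocked=[]
Op 5: conn=1 S1=12 S2=-4 S3=40 blocked=[2]
Op 6: conn=-11 S1=0 S2=-4 S3=40 blocked=[1, 2, 3]
Op 7: conn=10 S1=0 S2=-4 S3=40 blocked=[1, 2]
Op 8: conn=5 S1=-5 S2=-4 S3=40 blocked=[1, 2]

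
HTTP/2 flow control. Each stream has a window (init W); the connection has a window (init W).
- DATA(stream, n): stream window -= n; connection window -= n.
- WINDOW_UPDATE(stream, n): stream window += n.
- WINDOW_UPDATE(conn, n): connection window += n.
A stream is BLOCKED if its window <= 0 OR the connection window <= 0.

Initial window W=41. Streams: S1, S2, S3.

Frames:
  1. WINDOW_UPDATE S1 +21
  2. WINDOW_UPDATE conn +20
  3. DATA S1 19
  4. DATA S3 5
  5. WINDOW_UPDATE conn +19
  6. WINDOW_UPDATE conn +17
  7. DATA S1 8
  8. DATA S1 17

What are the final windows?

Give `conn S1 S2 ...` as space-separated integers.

Op 1: conn=41 S1=62 S2=41 S3=41 blocked=[]
Op 2: conn=61 S1=62 S2=41 S3=41 blocked=[]
Op 3: conn=42 S1=43 S2=41 S3=41 blocked=[]
Op 4: conn=37 S1=43 S2=41 S3=36 blocked=[]
Op 5: conn=56 S1=43 S2=41 S3=36 blocked=[]
Op 6: conn=73 S1=43 S2=41 S3=36 blocked=[]
Op 7: conn=65 S1=35 S2=41 S3=36 blocked=[]
Op 8: conn=48 S1=18 S2=41 S3=36 blocked=[]

Answer: 48 18 41 36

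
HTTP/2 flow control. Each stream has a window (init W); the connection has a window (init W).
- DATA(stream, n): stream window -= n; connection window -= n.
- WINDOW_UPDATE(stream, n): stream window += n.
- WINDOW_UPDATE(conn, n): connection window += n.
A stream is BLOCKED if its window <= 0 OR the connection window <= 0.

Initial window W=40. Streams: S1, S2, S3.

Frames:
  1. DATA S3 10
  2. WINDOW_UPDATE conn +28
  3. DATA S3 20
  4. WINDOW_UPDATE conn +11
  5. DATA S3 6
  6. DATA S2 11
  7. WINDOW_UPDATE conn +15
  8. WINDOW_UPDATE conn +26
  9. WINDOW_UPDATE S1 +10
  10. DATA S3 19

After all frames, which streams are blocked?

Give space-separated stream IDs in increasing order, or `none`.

Answer: S3

Derivation:
Op 1: conn=30 S1=40 S2=40 S3=30 blocked=[]
Op 2: conn=58 S1=40 S2=40 S3=30 blocked=[]
Op 3: conn=38 S1=40 S2=40 S3=10 blocked=[]
Op 4: conn=49 S1=40 S2=40 S3=10 blocked=[]
Op 5: conn=43 S1=40 S2=40 S3=4 blocked=[]
Op 6: conn=32 S1=40 S2=29 S3=4 blocked=[]
Op 7: conn=47 S1=40 S2=29 S3=4 blocked=[]
Op 8: conn=73 S1=40 S2=29 S3=4 blocked=[]
Op 9: conn=73 S1=50 S2=29 S3=4 blocked=[]
Op 10: conn=54 S1=50 S2=29 S3=-15 blocked=[3]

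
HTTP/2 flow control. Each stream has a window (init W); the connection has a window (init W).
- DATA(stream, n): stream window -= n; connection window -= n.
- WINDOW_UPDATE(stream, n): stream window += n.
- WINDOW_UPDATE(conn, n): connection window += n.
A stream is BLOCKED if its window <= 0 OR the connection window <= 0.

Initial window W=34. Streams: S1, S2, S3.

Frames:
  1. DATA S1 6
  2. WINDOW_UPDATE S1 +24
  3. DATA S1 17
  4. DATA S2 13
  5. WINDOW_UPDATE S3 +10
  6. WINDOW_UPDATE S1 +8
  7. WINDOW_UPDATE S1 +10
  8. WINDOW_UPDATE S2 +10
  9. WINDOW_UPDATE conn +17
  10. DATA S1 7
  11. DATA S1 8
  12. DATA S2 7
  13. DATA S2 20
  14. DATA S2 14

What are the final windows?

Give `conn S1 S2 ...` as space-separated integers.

Op 1: conn=28 S1=28 S2=34 S3=34 blocked=[]
Op 2: conn=28 S1=52 S2=34 S3=34 blocked=[]
Op 3: conn=11 S1=35 S2=34 S3=34 blocked=[]
Op 4: conn=-2 S1=35 S2=21 S3=34 blocked=[1, 2, 3]
Op 5: conn=-2 S1=35 S2=21 S3=44 blocked=[1, 2, 3]
Op 6: conn=-2 S1=43 S2=21 S3=44 blocked=[1, 2, 3]
Op 7: conn=-2 S1=53 S2=21 S3=44 blocked=[1, 2, 3]
Op 8: conn=-2 S1=53 S2=31 S3=44 blocked=[1, 2, 3]
Op 9: conn=15 S1=53 S2=31 S3=44 blocked=[]
Op 10: conn=8 S1=46 S2=31 S3=44 blocked=[]
Op 11: conn=0 S1=38 S2=31 S3=44 blocked=[1, 2, 3]
Op 12: conn=-7 S1=38 S2=24 S3=44 blocked=[1, 2, 3]
Op 13: conn=-27 S1=38 S2=4 S3=44 blocked=[1, 2, 3]
Op 14: conn=-41 S1=38 S2=-10 S3=44 blocked=[1, 2, 3]

Answer: -41 38 -10 44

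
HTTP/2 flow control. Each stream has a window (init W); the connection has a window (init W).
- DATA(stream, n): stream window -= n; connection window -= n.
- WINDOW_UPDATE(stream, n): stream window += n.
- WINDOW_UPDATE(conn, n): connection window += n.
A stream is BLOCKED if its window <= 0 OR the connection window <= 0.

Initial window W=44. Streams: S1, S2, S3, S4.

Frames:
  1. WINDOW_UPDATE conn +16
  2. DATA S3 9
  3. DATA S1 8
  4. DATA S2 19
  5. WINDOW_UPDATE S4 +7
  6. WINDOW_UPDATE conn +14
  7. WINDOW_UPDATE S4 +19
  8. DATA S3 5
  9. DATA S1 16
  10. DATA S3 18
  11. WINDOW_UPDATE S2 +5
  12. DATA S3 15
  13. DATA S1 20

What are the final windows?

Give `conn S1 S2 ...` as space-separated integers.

Op 1: conn=60 S1=44 S2=44 S3=44 S4=44 blocked=[]
Op 2: conn=51 S1=44 S2=44 S3=35 S4=44 blocked=[]
Op 3: conn=43 S1=36 S2=44 S3=35 S4=44 blocked=[]
Op 4: conn=24 S1=36 S2=25 S3=35 S4=44 blocked=[]
Op 5: conn=24 S1=36 S2=25 S3=35 S4=51 blocked=[]
Op 6: conn=38 S1=36 S2=25 S3=35 S4=51 blocked=[]
Op 7: conn=38 S1=36 S2=25 S3=35 S4=70 blocked=[]
Op 8: conn=33 S1=36 S2=25 S3=30 S4=70 blocked=[]
Op 9: conn=17 S1=20 S2=25 S3=30 S4=70 blocked=[]
Op 10: conn=-1 S1=20 S2=25 S3=12 S4=70 blocked=[1, 2, 3, 4]
Op 11: conn=-1 S1=20 S2=30 S3=12 S4=70 blocked=[1, 2, 3, 4]
Op 12: conn=-16 S1=20 S2=30 S3=-3 S4=70 blocked=[1, 2, 3, 4]
Op 13: conn=-36 S1=0 S2=30 S3=-3 S4=70 blocked=[1, 2, 3, 4]

Answer: -36 0 30 -3 70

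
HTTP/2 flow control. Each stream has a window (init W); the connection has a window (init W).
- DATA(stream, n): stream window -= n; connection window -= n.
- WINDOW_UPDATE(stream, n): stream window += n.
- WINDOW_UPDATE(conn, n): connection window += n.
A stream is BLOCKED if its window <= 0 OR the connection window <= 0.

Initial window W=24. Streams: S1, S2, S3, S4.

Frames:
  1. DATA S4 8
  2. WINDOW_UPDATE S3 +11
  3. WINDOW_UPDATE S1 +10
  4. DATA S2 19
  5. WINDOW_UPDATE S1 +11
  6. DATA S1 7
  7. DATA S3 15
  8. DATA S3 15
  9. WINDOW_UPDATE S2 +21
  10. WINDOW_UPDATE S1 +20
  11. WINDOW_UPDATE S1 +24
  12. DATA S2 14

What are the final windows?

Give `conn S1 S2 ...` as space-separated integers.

Answer: -54 82 12 5 16

Derivation:
Op 1: conn=16 S1=24 S2=24 S3=24 S4=16 blocked=[]
Op 2: conn=16 S1=24 S2=24 S3=35 S4=16 blocked=[]
Op 3: conn=16 S1=34 S2=24 S3=35 S4=16 blocked=[]
Op 4: conn=-3 S1=34 S2=5 S3=35 S4=16 blocked=[1, 2, 3, 4]
Op 5: conn=-3 S1=45 S2=5 S3=35 S4=16 blocked=[1, 2, 3, 4]
Op 6: conn=-10 S1=38 S2=5 S3=35 S4=16 blocked=[1, 2, 3, 4]
Op 7: conn=-25 S1=38 S2=5 S3=20 S4=16 blocked=[1, 2, 3, 4]
Op 8: conn=-40 S1=38 S2=5 S3=5 S4=16 blocked=[1, 2, 3, 4]
Op 9: conn=-40 S1=38 S2=26 S3=5 S4=16 blocked=[1, 2, 3, 4]
Op 10: conn=-40 S1=58 S2=26 S3=5 S4=16 blocked=[1, 2, 3, 4]
Op 11: conn=-40 S1=82 S2=26 S3=5 S4=16 blocked=[1, 2, 3, 4]
Op 12: conn=-54 S1=82 S2=12 S3=5 S4=16 blocked=[1, 2, 3, 4]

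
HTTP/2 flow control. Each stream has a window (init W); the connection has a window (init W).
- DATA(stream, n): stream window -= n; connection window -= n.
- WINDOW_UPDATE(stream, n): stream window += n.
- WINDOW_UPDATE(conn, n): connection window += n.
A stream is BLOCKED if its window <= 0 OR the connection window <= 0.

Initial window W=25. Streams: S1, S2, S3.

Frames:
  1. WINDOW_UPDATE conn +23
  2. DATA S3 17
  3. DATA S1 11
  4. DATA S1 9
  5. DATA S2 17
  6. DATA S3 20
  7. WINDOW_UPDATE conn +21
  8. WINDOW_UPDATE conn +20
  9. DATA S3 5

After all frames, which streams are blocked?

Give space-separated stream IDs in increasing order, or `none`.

Answer: S3

Derivation:
Op 1: conn=48 S1=25 S2=25 S3=25 blocked=[]
Op 2: conn=31 S1=25 S2=25 S3=8 blocked=[]
Op 3: conn=20 S1=14 S2=25 S3=8 blocked=[]
Op 4: conn=11 S1=5 S2=25 S3=8 blocked=[]
Op 5: conn=-6 S1=5 S2=8 S3=8 blocked=[1, 2, 3]
Op 6: conn=-26 S1=5 S2=8 S3=-12 blocked=[1, 2, 3]
Op 7: conn=-5 S1=5 S2=8 S3=-12 blocked=[1, 2, 3]
Op 8: conn=15 S1=5 S2=8 S3=-12 blocked=[3]
Op 9: conn=10 S1=5 S2=8 S3=-17 blocked=[3]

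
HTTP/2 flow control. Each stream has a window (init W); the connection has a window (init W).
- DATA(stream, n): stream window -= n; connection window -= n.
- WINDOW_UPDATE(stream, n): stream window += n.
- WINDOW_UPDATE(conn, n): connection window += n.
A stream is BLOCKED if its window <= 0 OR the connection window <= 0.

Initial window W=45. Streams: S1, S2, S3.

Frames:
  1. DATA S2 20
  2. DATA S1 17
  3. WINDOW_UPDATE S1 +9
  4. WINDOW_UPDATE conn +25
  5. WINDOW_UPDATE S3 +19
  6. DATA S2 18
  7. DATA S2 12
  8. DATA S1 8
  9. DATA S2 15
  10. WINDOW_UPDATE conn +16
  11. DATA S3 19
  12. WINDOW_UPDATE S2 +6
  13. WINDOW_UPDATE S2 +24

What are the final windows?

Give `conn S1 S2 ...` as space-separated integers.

Answer: -23 29 10 45

Derivation:
Op 1: conn=25 S1=45 S2=25 S3=45 blocked=[]
Op 2: conn=8 S1=28 S2=25 S3=45 blocked=[]
Op 3: conn=8 S1=37 S2=25 S3=45 blocked=[]
Op 4: conn=33 S1=37 S2=25 S3=45 blocked=[]
Op 5: conn=33 S1=37 S2=25 S3=64 blocked=[]
Op 6: conn=15 S1=37 S2=7 S3=64 blocked=[]
Op 7: conn=3 S1=37 S2=-5 S3=64 blocked=[2]
Op 8: conn=-5 S1=29 S2=-5 S3=64 blocked=[1, 2, 3]
Op 9: conn=-20 S1=29 S2=-20 S3=64 blocked=[1, 2, 3]
Op 10: conn=-4 S1=29 S2=-20 S3=64 blocked=[1, 2, 3]
Op 11: conn=-23 S1=29 S2=-20 S3=45 blocked=[1, 2, 3]
Op 12: conn=-23 S1=29 S2=-14 S3=45 blocked=[1, 2, 3]
Op 13: conn=-23 S1=29 S2=10 S3=45 blocked=[1, 2, 3]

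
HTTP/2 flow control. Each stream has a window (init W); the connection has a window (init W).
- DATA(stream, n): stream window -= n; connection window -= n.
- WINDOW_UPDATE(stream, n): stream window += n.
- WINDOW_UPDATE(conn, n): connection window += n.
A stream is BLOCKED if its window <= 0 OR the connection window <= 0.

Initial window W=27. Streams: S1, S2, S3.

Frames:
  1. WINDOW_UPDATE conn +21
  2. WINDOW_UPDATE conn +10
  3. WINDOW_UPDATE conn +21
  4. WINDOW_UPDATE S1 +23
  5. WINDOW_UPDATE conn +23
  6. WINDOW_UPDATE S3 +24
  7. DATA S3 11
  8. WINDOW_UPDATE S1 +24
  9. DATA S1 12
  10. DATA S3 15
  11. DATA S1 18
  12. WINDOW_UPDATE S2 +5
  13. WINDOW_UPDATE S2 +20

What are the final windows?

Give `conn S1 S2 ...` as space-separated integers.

Answer: 46 44 52 25

Derivation:
Op 1: conn=48 S1=27 S2=27 S3=27 blocked=[]
Op 2: conn=58 S1=27 S2=27 S3=27 blocked=[]
Op 3: conn=79 S1=27 S2=27 S3=27 blocked=[]
Op 4: conn=79 S1=50 S2=27 S3=27 blocked=[]
Op 5: conn=102 S1=50 S2=27 S3=27 blocked=[]
Op 6: conn=102 S1=50 S2=27 S3=51 blocked=[]
Op 7: conn=91 S1=50 S2=27 S3=40 blocked=[]
Op 8: conn=91 S1=74 S2=27 S3=40 blocked=[]
Op 9: conn=79 S1=62 S2=27 S3=40 blocked=[]
Op 10: conn=64 S1=62 S2=27 S3=25 blocked=[]
Op 11: conn=46 S1=44 S2=27 S3=25 blocked=[]
Op 12: conn=46 S1=44 S2=32 S3=25 blocked=[]
Op 13: conn=46 S1=44 S2=52 S3=25 blocked=[]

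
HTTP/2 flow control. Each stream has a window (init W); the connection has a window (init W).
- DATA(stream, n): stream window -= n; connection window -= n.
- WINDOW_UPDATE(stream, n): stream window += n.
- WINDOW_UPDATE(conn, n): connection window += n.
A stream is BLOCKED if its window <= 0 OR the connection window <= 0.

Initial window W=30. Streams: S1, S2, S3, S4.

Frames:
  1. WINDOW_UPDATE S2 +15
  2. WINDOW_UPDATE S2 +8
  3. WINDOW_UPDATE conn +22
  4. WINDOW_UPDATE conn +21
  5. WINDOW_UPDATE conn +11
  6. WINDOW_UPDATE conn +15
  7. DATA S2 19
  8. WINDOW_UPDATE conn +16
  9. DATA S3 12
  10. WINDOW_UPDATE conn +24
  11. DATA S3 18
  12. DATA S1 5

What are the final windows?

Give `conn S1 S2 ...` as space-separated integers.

Op 1: conn=30 S1=30 S2=45 S3=30 S4=30 blocked=[]
Op 2: conn=30 S1=30 S2=53 S3=30 S4=30 blocked=[]
Op 3: conn=52 S1=30 S2=53 S3=30 S4=30 blocked=[]
Op 4: conn=73 S1=30 S2=53 S3=30 S4=30 blocked=[]
Op 5: conn=84 S1=30 S2=53 S3=30 S4=30 blocked=[]
Op 6: conn=99 S1=30 S2=53 S3=30 S4=30 blocked=[]
Op 7: conn=80 S1=30 S2=34 S3=30 S4=30 blocked=[]
Op 8: conn=96 S1=30 S2=34 S3=30 S4=30 blocked=[]
Op 9: conn=84 S1=30 S2=34 S3=18 S4=30 blocked=[]
Op 10: conn=108 S1=30 S2=34 S3=18 S4=30 blocked=[]
Op 11: conn=90 S1=30 S2=34 S3=0 S4=30 blocked=[3]
Op 12: conn=85 S1=25 S2=34 S3=0 S4=30 blocked=[3]

Answer: 85 25 34 0 30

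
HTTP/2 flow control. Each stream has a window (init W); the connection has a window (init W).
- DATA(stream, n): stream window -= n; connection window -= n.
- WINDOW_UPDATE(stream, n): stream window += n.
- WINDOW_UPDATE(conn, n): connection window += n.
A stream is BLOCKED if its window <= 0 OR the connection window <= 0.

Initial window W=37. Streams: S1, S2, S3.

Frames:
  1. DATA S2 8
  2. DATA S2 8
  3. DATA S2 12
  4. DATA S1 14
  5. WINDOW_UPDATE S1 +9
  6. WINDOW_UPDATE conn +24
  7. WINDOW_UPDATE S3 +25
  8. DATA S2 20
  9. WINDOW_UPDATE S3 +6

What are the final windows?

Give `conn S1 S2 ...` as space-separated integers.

Op 1: conn=29 S1=37 S2=29 S3=37 blocked=[]
Op 2: conn=21 S1=37 S2=21 S3=37 blocked=[]
Op 3: conn=9 S1=37 S2=9 S3=37 blocked=[]
Op 4: conn=-5 S1=23 S2=9 S3=37 blocked=[1, 2, 3]
Op 5: conn=-5 S1=32 S2=9 S3=37 blocked=[1, 2, 3]
Op 6: conn=19 S1=32 S2=9 S3=37 blocked=[]
Op 7: conn=19 S1=32 S2=9 S3=62 blocked=[]
Op 8: conn=-1 S1=32 S2=-11 S3=62 blocked=[1, 2, 3]
Op 9: conn=-1 S1=32 S2=-11 S3=68 blocked=[1, 2, 3]

Answer: -1 32 -11 68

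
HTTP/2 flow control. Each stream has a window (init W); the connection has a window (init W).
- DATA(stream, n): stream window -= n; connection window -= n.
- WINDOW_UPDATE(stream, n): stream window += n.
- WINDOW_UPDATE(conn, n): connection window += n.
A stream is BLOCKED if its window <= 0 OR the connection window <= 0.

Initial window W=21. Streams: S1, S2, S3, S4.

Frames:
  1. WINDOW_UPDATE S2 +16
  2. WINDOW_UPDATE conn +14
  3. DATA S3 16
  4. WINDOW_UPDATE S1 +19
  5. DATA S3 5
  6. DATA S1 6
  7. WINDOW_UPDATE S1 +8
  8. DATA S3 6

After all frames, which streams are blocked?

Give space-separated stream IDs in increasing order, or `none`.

Op 1: conn=21 S1=21 S2=37 S3=21 S4=21 blocked=[]
Op 2: conn=35 S1=21 S2=37 S3=21 S4=21 blocked=[]
Op 3: conn=19 S1=21 S2=37 S3=5 S4=21 blocked=[]
Op 4: conn=19 S1=40 S2=37 S3=5 S4=21 blocked=[]
Op 5: conn=14 S1=40 S2=37 S3=0 S4=21 blocked=[3]
Op 6: conn=8 S1=34 S2=37 S3=0 S4=21 blocked=[3]
Op 7: conn=8 S1=42 S2=37 S3=0 S4=21 blocked=[3]
Op 8: conn=2 S1=42 S2=37 S3=-6 S4=21 blocked=[3]

Answer: S3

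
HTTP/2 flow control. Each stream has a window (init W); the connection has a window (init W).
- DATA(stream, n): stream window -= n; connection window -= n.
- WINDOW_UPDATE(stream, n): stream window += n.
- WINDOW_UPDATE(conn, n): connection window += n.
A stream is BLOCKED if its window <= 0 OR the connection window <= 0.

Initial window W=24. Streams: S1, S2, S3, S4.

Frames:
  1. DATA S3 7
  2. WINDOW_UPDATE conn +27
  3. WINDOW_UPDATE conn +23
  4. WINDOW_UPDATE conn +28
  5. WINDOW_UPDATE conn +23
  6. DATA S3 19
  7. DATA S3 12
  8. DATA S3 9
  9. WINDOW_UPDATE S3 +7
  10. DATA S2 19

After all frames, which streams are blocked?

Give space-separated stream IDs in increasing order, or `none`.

Answer: S3

Derivation:
Op 1: conn=17 S1=24 S2=24 S3=17 S4=24 blocked=[]
Op 2: conn=44 S1=24 S2=24 S3=17 S4=24 blocked=[]
Op 3: conn=67 S1=24 S2=24 S3=17 S4=24 blocked=[]
Op 4: conn=95 S1=24 S2=24 S3=17 S4=24 blocked=[]
Op 5: conn=118 S1=24 S2=24 S3=17 S4=24 blocked=[]
Op 6: conn=99 S1=24 S2=24 S3=-2 S4=24 blocked=[3]
Op 7: conn=87 S1=24 S2=24 S3=-14 S4=24 blocked=[3]
Op 8: conn=78 S1=24 S2=24 S3=-23 S4=24 blocked=[3]
Op 9: conn=78 S1=24 S2=24 S3=-16 S4=24 blocked=[3]
Op 10: conn=59 S1=24 S2=5 S3=-16 S4=24 blocked=[3]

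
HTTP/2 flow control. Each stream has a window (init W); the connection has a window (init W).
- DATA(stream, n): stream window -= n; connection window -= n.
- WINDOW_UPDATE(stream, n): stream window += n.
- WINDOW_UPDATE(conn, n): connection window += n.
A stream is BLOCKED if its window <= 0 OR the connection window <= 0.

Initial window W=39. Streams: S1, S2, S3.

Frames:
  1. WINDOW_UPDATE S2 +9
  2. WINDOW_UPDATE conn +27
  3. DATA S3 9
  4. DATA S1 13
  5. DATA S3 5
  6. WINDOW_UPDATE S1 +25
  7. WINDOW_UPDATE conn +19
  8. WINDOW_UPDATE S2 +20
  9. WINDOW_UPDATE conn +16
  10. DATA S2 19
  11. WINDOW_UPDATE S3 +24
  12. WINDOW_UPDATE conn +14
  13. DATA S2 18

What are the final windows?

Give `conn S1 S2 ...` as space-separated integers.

Answer: 51 51 31 49

Derivation:
Op 1: conn=39 S1=39 S2=48 S3=39 blocked=[]
Op 2: conn=66 S1=39 S2=48 S3=39 blocked=[]
Op 3: conn=57 S1=39 S2=48 S3=30 blocked=[]
Op 4: conn=44 S1=26 S2=48 S3=30 blocked=[]
Op 5: conn=39 S1=26 S2=48 S3=25 blocked=[]
Op 6: conn=39 S1=51 S2=48 S3=25 blocked=[]
Op 7: conn=58 S1=51 S2=48 S3=25 blocked=[]
Op 8: conn=58 S1=51 S2=68 S3=25 blocked=[]
Op 9: conn=74 S1=51 S2=68 S3=25 blocked=[]
Op 10: conn=55 S1=51 S2=49 S3=25 blocked=[]
Op 11: conn=55 S1=51 S2=49 S3=49 blocked=[]
Op 12: conn=69 S1=51 S2=49 S3=49 blocked=[]
Op 13: conn=51 S1=51 S2=31 S3=49 blocked=[]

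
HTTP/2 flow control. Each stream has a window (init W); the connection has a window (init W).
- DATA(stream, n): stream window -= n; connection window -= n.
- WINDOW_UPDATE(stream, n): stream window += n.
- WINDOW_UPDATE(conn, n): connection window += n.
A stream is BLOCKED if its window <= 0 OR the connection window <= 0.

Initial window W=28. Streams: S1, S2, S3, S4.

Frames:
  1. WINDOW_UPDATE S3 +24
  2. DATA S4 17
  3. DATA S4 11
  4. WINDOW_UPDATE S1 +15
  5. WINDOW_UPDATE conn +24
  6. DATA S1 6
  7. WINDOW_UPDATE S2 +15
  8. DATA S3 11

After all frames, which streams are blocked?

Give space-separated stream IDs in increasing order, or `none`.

Op 1: conn=28 S1=28 S2=28 S3=52 S4=28 blocked=[]
Op 2: conn=11 S1=28 S2=28 S3=52 S4=11 blocked=[]
Op 3: conn=0 S1=28 S2=28 S3=52 S4=0 blocked=[1, 2, 3, 4]
Op 4: conn=0 S1=43 S2=28 S3=52 S4=0 blocked=[1, 2, 3, 4]
Op 5: conn=24 S1=43 S2=28 S3=52 S4=0 blocked=[4]
Op 6: conn=18 S1=37 S2=28 S3=52 S4=0 blocked=[4]
Op 7: conn=18 S1=37 S2=43 S3=52 S4=0 blocked=[4]
Op 8: conn=7 S1=37 S2=43 S3=41 S4=0 blocked=[4]

Answer: S4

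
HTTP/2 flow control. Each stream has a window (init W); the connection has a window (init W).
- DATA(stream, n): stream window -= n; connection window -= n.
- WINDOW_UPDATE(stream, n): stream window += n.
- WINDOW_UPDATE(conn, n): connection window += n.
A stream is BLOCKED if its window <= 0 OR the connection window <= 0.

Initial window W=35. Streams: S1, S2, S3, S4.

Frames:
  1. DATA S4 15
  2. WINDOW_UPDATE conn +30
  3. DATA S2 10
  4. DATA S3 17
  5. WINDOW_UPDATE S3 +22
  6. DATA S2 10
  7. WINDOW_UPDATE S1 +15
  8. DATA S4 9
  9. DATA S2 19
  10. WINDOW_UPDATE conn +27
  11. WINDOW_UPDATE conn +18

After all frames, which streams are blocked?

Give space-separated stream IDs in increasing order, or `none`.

Op 1: conn=20 S1=35 S2=35 S3=35 S4=20 blocked=[]
Op 2: conn=50 S1=35 S2=35 S3=35 S4=20 blocked=[]
Op 3: conn=40 S1=35 S2=25 S3=35 S4=20 blocked=[]
Op 4: conn=23 S1=35 S2=25 S3=18 S4=20 blocked=[]
Op 5: conn=23 S1=35 S2=25 S3=40 S4=20 blocked=[]
Op 6: conn=13 S1=35 S2=15 S3=40 S4=20 blocked=[]
Op 7: conn=13 S1=50 S2=15 S3=40 S4=20 blocked=[]
Op 8: conn=4 S1=50 S2=15 S3=40 S4=11 blocked=[]
Op 9: conn=-15 S1=50 S2=-4 S3=40 S4=11 blocked=[1, 2, 3, 4]
Op 10: conn=12 S1=50 S2=-4 S3=40 S4=11 blocked=[2]
Op 11: conn=30 S1=50 S2=-4 S3=40 S4=11 blocked=[2]

Answer: S2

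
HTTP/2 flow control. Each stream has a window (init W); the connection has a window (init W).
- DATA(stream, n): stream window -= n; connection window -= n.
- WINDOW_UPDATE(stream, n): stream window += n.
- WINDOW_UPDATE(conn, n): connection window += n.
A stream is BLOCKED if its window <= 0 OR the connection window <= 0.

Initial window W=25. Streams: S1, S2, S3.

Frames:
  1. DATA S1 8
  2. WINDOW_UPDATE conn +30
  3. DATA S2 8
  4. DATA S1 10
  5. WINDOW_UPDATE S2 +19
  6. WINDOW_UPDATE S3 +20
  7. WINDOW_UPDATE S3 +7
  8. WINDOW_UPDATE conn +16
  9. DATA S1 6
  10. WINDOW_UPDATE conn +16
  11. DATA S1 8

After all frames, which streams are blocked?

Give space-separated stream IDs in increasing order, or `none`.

Op 1: conn=17 S1=17 S2=25 S3=25 blocked=[]
Op 2: conn=47 S1=17 S2=25 S3=25 blocked=[]
Op 3: conn=39 S1=17 S2=17 S3=25 blocked=[]
Op 4: conn=29 S1=7 S2=17 S3=25 blocked=[]
Op 5: conn=29 S1=7 S2=36 S3=25 blocked=[]
Op 6: conn=29 S1=7 S2=36 S3=45 blocked=[]
Op 7: conn=29 S1=7 S2=36 S3=52 blocked=[]
Op 8: conn=45 S1=7 S2=36 S3=52 blocked=[]
Op 9: conn=39 S1=1 S2=36 S3=52 blocked=[]
Op 10: conn=55 S1=1 S2=36 S3=52 blocked=[]
Op 11: conn=47 S1=-7 S2=36 S3=52 blocked=[1]

Answer: S1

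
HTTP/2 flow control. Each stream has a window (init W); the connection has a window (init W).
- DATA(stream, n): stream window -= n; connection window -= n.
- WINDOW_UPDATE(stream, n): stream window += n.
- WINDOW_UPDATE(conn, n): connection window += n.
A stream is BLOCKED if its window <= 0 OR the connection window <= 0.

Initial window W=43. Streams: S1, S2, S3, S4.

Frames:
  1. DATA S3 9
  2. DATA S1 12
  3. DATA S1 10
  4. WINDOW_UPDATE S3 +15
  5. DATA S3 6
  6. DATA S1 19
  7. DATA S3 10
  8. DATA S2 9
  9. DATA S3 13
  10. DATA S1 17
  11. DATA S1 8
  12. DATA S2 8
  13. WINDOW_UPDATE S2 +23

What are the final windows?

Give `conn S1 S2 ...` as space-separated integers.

Answer: -78 -23 49 20 43

Derivation:
Op 1: conn=34 S1=43 S2=43 S3=34 S4=43 blocked=[]
Op 2: conn=22 S1=31 S2=43 S3=34 S4=43 blocked=[]
Op 3: conn=12 S1=21 S2=43 S3=34 S4=43 blocked=[]
Op 4: conn=12 S1=21 S2=43 S3=49 S4=43 blocked=[]
Op 5: conn=6 S1=21 S2=43 S3=43 S4=43 blocked=[]
Op 6: conn=-13 S1=2 S2=43 S3=43 S4=43 blocked=[1, 2, 3, 4]
Op 7: conn=-23 S1=2 S2=43 S3=33 S4=43 blocked=[1, 2, 3, 4]
Op 8: conn=-32 S1=2 S2=34 S3=33 S4=43 blocked=[1, 2, 3, 4]
Op 9: conn=-45 S1=2 S2=34 S3=20 S4=43 blocked=[1, 2, 3, 4]
Op 10: conn=-62 S1=-15 S2=34 S3=20 S4=43 blocked=[1, 2, 3, 4]
Op 11: conn=-70 S1=-23 S2=34 S3=20 S4=43 blocked=[1, 2, 3, 4]
Op 12: conn=-78 S1=-23 S2=26 S3=20 S4=43 blocked=[1, 2, 3, 4]
Op 13: conn=-78 S1=-23 S2=49 S3=20 S4=43 blocked=[1, 2, 3, 4]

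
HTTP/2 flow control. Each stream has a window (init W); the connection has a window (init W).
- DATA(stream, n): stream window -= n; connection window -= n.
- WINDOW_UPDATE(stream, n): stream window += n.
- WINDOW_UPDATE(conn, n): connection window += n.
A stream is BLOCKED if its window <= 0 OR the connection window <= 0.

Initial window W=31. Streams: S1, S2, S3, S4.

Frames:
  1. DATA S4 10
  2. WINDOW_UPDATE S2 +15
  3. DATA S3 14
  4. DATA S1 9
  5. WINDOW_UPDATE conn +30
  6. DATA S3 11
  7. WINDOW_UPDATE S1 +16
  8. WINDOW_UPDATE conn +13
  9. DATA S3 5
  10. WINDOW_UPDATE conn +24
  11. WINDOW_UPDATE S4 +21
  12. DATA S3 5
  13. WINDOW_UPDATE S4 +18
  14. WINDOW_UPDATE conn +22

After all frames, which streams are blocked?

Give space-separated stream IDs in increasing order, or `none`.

Answer: S3

Derivation:
Op 1: conn=21 S1=31 S2=31 S3=31 S4=21 blocked=[]
Op 2: conn=21 S1=31 S2=46 S3=31 S4=21 blocked=[]
Op 3: conn=7 S1=31 S2=46 S3=17 S4=21 blocked=[]
Op 4: conn=-2 S1=22 S2=46 S3=17 S4=21 blocked=[1, 2, 3, 4]
Op 5: conn=28 S1=22 S2=46 S3=17 S4=21 blocked=[]
Op 6: conn=17 S1=22 S2=46 S3=6 S4=21 blocked=[]
Op 7: conn=17 S1=38 S2=46 S3=6 S4=21 blocked=[]
Op 8: conn=30 S1=38 S2=46 S3=6 S4=21 blocked=[]
Op 9: conn=25 S1=38 S2=46 S3=1 S4=21 blocked=[]
Op 10: conn=49 S1=38 S2=46 S3=1 S4=21 blocked=[]
Op 11: conn=49 S1=38 S2=46 S3=1 S4=42 blocked=[]
Op 12: conn=44 S1=38 S2=46 S3=-4 S4=42 blocked=[3]
Op 13: conn=44 S1=38 S2=46 S3=-4 S4=60 blocked=[3]
Op 14: conn=66 S1=38 S2=46 S3=-4 S4=60 blocked=[3]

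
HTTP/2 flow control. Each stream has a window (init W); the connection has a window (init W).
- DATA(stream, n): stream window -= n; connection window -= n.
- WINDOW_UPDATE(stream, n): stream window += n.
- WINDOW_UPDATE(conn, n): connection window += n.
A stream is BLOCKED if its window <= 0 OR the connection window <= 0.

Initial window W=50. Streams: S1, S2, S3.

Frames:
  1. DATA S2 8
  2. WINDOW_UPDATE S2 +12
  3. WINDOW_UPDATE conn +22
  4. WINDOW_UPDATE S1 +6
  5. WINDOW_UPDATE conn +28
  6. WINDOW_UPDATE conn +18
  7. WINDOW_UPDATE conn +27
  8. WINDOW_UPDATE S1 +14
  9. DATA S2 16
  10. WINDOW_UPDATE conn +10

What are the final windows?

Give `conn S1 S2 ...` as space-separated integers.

Op 1: conn=42 S1=50 S2=42 S3=50 blocked=[]
Op 2: conn=42 S1=50 S2=54 S3=50 blocked=[]
Op 3: conn=64 S1=50 S2=54 S3=50 blocked=[]
Op 4: conn=64 S1=56 S2=54 S3=50 blocked=[]
Op 5: conn=92 S1=56 S2=54 S3=50 blocked=[]
Op 6: conn=110 S1=56 S2=54 S3=50 blocked=[]
Op 7: conn=137 S1=56 S2=54 S3=50 blocked=[]
Op 8: conn=137 S1=70 S2=54 S3=50 blocked=[]
Op 9: conn=121 S1=70 S2=38 S3=50 blocked=[]
Op 10: conn=131 S1=70 S2=38 S3=50 blocked=[]

Answer: 131 70 38 50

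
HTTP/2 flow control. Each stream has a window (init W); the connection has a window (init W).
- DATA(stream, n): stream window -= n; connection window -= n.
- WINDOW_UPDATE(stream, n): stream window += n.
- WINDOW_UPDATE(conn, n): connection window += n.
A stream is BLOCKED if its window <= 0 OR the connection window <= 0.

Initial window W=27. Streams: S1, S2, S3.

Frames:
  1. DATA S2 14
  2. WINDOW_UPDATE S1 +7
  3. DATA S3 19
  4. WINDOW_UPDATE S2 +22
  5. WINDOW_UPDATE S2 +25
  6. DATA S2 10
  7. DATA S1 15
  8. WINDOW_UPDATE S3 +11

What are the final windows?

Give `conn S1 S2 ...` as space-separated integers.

Answer: -31 19 50 19

Derivation:
Op 1: conn=13 S1=27 S2=13 S3=27 blocked=[]
Op 2: conn=13 S1=34 S2=13 S3=27 blocked=[]
Op 3: conn=-6 S1=34 S2=13 S3=8 blocked=[1, 2, 3]
Op 4: conn=-6 S1=34 S2=35 S3=8 blocked=[1, 2, 3]
Op 5: conn=-6 S1=34 S2=60 S3=8 blocked=[1, 2, 3]
Op 6: conn=-16 S1=34 S2=50 S3=8 blocked=[1, 2, 3]
Op 7: conn=-31 S1=19 S2=50 S3=8 blocked=[1, 2, 3]
Op 8: conn=-31 S1=19 S2=50 S3=19 blocked=[1, 2, 3]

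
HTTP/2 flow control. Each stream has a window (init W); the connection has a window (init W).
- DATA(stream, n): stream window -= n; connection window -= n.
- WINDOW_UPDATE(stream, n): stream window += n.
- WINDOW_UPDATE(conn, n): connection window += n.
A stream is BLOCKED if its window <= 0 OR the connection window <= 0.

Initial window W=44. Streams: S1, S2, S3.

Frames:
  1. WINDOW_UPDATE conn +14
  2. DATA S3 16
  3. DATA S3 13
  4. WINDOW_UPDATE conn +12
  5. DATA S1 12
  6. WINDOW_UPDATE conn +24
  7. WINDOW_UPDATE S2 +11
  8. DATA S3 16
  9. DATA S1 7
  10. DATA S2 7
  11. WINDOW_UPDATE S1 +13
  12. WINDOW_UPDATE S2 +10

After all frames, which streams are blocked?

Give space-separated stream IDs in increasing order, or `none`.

Op 1: conn=58 S1=44 S2=44 S3=44 blocked=[]
Op 2: conn=42 S1=44 S2=44 S3=28 blocked=[]
Op 3: conn=29 S1=44 S2=44 S3=15 blocked=[]
Op 4: conn=41 S1=44 S2=44 S3=15 blocked=[]
Op 5: conn=29 S1=32 S2=44 S3=15 blocked=[]
Op 6: conn=53 S1=32 S2=44 S3=15 blocked=[]
Op 7: conn=53 S1=32 S2=55 S3=15 blocked=[]
Op 8: conn=37 S1=32 S2=55 S3=-1 blocked=[3]
Op 9: conn=30 S1=25 S2=55 S3=-1 blocked=[3]
Op 10: conn=23 S1=25 S2=48 S3=-1 blocked=[3]
Op 11: conn=23 S1=38 S2=48 S3=-1 blocked=[3]
Op 12: conn=23 S1=38 S2=58 S3=-1 blocked=[3]

Answer: S3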